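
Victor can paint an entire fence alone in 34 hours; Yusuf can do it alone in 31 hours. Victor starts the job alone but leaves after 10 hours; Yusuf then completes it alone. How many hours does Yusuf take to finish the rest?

In 10 hours Victor does 10/34 = 5/17 of the job, leaving 12/17.
Yusuf works at 1/31 per hour, so finishing takes 12/17 ÷ 1/31 = 372/17 hours.

372/17 hours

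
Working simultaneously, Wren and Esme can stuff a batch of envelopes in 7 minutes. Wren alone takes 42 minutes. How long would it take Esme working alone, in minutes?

42/5 minutes

Combined rate is 1/7 per minute.
Known contribution: 1/42 per minute.
So Esme's rate is 1/7 − 1/42 = 5/42, meaning 42/5 minutes alone.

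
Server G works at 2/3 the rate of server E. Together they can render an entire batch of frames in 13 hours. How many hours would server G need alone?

65/2 hours

Let server E's rate be r; then server G's rate is (2/3)r, so together (2/3 + 1)r = (5/3)r = 1/13.
Thus r = 3/65 per hour.
Server E alone: 65/3 hours; server G alone: 65/2 hours.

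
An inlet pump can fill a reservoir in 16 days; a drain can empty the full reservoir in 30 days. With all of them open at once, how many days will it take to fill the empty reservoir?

240/7 days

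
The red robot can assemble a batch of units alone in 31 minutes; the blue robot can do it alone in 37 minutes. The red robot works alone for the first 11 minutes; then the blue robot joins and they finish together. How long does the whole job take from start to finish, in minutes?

372/17 minutes

In 11 minutes the red robot does 11/31 of the job, leaving 20/31.
The red robot and the blue robot together work at 68/1147 per minute, so finishing takes 20/31 ÷ 68/1147 = 185/17 minutes.
Total time = 11 + 185/17 = 372/17 minutes.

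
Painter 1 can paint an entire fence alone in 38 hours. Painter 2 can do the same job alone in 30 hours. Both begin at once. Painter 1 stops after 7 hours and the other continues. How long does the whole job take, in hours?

465/19 hours

In the first 7 hours the combined rate is 17/285, so 119/285 of the job is done, leaving 166/285.
After painter 1 leaves the rate is 1/30 per hour; the remaining 166/285 takes 332/19 hours.
Total = 7 + 332/19 = 465/19 hours.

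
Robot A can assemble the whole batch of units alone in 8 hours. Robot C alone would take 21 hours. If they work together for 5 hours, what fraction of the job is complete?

Combined rate: 1/8 + 1/21 = (21 + 8)/168 = 29/168 per hour.
In 5 hours they complete 5·29/168 = 145/168 of the job.

145/168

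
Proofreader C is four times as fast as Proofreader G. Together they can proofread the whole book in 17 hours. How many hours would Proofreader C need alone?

Let Proofreader G's rate be r; then Proofreader C's rate is 4r, so together (4 + 1)r = 5r = 1/17.
Thus r = 1/85 per hour.
Proofreader G alone: 85 hours; Proofreader C alone: 85/4 hours.

85/4 hours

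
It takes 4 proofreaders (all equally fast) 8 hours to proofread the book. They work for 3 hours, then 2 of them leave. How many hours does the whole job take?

13 hours

One proofreader does 1/32 of the job per hour.
After 3 hours with 4 proofreaders, 3/8 is done (5/8 left).
With 2 proofreaders the rate is 2/32 = 1/16, so the rest takes 5/8 ÷ 1/16 = 10 hours.
Total = 3 + 10 = 13 hours.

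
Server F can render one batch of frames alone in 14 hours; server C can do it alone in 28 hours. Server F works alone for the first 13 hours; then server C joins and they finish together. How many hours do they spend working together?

2/3 hours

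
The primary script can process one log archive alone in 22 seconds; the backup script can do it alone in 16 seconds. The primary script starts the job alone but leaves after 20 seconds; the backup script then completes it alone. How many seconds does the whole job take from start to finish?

In 20 seconds the primary script does 20/22 = 10/11 of the job, leaving 1/11.
The backup script works at 1/16 per second, so finishing takes 1/11 ÷ 1/16 = 16/11 seconds.
Total time = 20 + 16/11 = 236/11 seconds.

236/11 seconds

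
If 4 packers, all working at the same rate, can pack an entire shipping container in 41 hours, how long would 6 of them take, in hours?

Total work is 4·41 = 164 packer-hours.
With 6 packers: 164/6 = 82/3 hours.

82/3 hours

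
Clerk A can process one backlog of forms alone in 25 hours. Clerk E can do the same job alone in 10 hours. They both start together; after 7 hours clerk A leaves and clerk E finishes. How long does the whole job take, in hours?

36/5 hours

In the first 7 hours the combined rate is 7/50, so 49/50 of the job is done, leaving 1/50.
After clerk A leaves the rate is 1/10 per hour; the remaining 1/50 takes 1/5 hours.
Total = 7 + 1/5 = 36/5 hours.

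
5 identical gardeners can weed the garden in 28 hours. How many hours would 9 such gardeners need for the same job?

140/9 hours

Total work is 5·28 = 140 gardener-hours.
With 9 gardeners: 140/9 hours.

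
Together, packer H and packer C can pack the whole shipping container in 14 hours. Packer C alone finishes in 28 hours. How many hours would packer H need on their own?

Combined rate is 1/14 per hour.
Known contribution: 1/28 per hour.
So packer H's rate is 1/14 − 1/28 = 1/28, meaning 28 hours alone.

28 hours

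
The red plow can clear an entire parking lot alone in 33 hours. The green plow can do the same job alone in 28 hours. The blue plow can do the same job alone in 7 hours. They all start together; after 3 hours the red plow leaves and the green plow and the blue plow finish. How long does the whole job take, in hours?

56/11 hours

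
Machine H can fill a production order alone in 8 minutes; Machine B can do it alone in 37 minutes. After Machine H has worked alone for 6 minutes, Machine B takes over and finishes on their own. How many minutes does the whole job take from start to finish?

61/4 minutes

In 6 minutes Machine H does 6/8 = 3/4 of the job, leaving 1/4.
Machine B works at 1/37 per minute, so finishing takes 1/4 ÷ 1/37 = 37/4 minutes.
Total time = 6 + 37/4 = 61/4 minutes.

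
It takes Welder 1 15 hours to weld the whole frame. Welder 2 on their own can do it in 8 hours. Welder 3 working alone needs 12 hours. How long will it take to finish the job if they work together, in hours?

Combined rate: 1/15 + 1/8 + 1/12 = (8 + 15 + 10)/120 = 33/120 = 11/40 per hour.
Time = 1 ÷ (11/40) = 40/11 hours.

40/11 hours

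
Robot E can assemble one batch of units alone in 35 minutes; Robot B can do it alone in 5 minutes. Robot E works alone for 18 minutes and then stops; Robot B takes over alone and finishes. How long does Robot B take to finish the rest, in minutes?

17/7 minutes

In 18 minutes Robot E does 18/35 of the job, leaving 17/35.
Robot B works at 1/5 per minute, so finishing takes 17/35 ÷ 1/5 = 17/7 minutes.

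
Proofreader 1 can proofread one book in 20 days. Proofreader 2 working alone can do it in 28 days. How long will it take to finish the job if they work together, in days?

35/3 days

With two workers the combined time is the product over the sum: 20·28/(20+28) = 560/48 = 35/3 days.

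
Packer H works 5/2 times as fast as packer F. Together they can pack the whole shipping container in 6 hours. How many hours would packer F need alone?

Let packer F's rate be r; then packer H's rate is (5/2)r, so together (5/2 + 1)r = (7/2)r = 1/6.
Thus r = 1/21 per hour.
Packer F alone: 21 hours; packer H alone: 42/5 hours.

21 hours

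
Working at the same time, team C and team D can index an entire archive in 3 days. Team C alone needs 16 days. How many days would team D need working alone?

Combined rate is 1/3 per day.
Known contribution: 1/16 per day.
So team D's rate is 1/3 − 1/16 = 13/48, meaning 48/13 days alone.

48/13 days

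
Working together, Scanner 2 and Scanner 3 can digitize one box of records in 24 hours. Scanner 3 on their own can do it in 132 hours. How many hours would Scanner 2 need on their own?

Combined rate is 1/24 per hour.
Known contribution: 1/132 per hour.
So Scanner 2's rate is 1/24 − 1/132 = 3/88, meaning 88/3 hours alone.

88/3 hours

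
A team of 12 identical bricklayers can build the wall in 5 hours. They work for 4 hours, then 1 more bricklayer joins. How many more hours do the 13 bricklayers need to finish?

12/13 hours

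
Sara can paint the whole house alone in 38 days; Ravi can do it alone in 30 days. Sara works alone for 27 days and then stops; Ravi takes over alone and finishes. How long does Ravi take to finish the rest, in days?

165/19 days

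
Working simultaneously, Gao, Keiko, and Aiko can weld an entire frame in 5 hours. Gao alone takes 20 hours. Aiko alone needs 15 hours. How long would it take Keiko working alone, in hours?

12 hours

Combined rate is 1/5 per hour.
Known contribution: 1/20 + 1/15 = (3 + 4)/60 = 7/60 per hour.
So Keiko's rate is 1/5 − 7/60 = 1/12, meaning 12 hours alone.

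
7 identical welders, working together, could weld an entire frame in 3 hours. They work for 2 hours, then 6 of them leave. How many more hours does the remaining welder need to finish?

One welder does 1/21 of the job per hour.
After 2 hours with 7 welders, 2/3 is done (1/3 left).
With 1 welder the rate is 1/21, so the rest takes 1/3 ÷ 1/21 = 7 hours.

7 hours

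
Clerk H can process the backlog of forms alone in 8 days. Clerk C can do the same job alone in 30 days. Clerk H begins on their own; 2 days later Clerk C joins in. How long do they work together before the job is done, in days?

In the first 2 days Clerk H alone does 2/8 = 1/4 of the job, leaving 3/4.
Once everyone is working, combined rate: 1/8 + 1/30 = (15 + 4)/120 = 19/120 per day.
Remaining 3/4 at 19/120 per day takes 90/19 days.

90/19 days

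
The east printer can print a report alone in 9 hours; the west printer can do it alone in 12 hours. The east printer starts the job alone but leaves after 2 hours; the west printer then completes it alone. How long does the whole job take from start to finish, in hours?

In 2 hours the east printer does 2/9 of the job, leaving 7/9.
The west printer works at 1/12 per hour, so finishing takes 7/9 ÷ 1/12 = 28/3 hours.
Total time = 2 + 28/3 = 34/3 hours.

34/3 hours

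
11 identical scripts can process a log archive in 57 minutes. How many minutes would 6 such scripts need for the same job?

209/2 minutes

Total work is 11·57 = 627 script-minutes.
With 6 scripts: 627/6 = 209/2 minutes.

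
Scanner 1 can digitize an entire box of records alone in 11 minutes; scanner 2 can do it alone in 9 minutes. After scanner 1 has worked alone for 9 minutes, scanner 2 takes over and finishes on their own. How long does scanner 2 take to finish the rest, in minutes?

18/11 minutes

In 9 minutes scanner 1 does 9/11 of the job, leaving 2/11.
Scanner 2 works at 1/9 per minute, so finishing takes 2/11 ÷ 1/9 = 18/11 minutes.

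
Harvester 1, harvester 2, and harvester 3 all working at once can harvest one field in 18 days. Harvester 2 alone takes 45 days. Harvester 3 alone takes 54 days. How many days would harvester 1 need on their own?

Combined rate is 1/18 per day.
Known contribution: 1/45 + 1/54 = (6 + 5)/270 = 11/270 per day.
So harvester 1's rate is 1/18 − 11/270 = 2/135, meaning 135/2 days alone.

135/2 days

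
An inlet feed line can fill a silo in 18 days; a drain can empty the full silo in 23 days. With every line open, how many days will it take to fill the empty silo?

Net rate = 1/18 − 1/23 = (23 − 18)/414 = 5/414 per day.
Filling time = 1 ÷ (5/414) = 414/5 days.

414/5 days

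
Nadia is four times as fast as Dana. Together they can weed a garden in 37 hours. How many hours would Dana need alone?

185 hours

Let Dana's rate be r; then Nadia's rate is 4r, so together (4 + 1)r = 5r = 1/37.
Thus r = 1/185 per hour.
Dana alone: 185 hours; Nadia alone: 185/4 hours.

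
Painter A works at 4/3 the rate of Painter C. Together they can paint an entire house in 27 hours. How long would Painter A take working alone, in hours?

Let Painter C's rate be r; then Painter A's rate is (4/3)r, so together (4/3 + 1)r = (7/3)r = 1/27.
Thus r = 1/63 per hour.
Painter C alone: 63 hours; Painter A alone: 189/4 hours.

189/4 hours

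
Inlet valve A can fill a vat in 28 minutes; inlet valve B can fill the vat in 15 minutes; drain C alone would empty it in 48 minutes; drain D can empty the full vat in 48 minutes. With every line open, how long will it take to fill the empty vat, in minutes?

280/17 minutes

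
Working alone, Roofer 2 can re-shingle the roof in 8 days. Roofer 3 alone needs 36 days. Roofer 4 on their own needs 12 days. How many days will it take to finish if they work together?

72/17 days

Combined rate: 1/8 + 1/36 + 1/12 = (9 + 2 + 6)/72 = 17/72 per day.
Time = 1 ÷ (17/72) = 72/17 days.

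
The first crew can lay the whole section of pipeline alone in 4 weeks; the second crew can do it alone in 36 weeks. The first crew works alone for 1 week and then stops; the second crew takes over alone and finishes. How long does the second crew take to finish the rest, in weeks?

27 weeks

In 1 week the first crew does 1/4 of the job, leaving 3/4.
The second crew works at 1/36 per week, so finishing takes 3/4 ÷ 1/36 = 27 weeks.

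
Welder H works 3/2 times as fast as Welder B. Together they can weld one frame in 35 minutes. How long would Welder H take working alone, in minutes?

Let Welder B's rate be r; then Welder H's rate is (3/2)r, so together (3/2 + 1)r = (5/2)r = 1/35.
Thus r = 2/175 per minute.
Welder B alone: 175/2 minutes; Welder H alone: 175/3 minutes.

175/3 minutes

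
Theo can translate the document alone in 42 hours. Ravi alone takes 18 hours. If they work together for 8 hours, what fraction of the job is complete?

40/63

Combined rate: 1/42 + 1/18 = (3 + 7)/126 = 10/126 = 5/63 per hour.
In 8 hours they complete 8·5/63 = 40/63 of the job.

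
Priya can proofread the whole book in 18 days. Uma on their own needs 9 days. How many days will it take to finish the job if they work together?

Combined rate: 1/18 + 1/9 = (1 + 2)/18 = 3/18 = 1/6 per day.
Time = 1 ÷ (1/6) = 6 days.

6 days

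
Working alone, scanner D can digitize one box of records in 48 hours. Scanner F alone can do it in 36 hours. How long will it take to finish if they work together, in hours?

Combined rate: 1/48 + 1/36 = (3 + 4)/144 = 7/144 per hour.
Time = 1 ÷ (7/144) = 144/7 hours.

144/7 hours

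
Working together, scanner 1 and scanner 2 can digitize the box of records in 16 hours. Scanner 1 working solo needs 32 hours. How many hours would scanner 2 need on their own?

Combined rate is 1/16 per hour.
Known contribution: 1/32 per hour.
So scanner 2's rate is 1/16 − 1/32 = 1/32, meaning 32 hours alone.

32 hours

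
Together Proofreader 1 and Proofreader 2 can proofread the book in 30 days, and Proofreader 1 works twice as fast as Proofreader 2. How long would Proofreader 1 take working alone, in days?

45 days

Let Proofreader 2's rate be r; then Proofreader 1's rate is 2r, so together (2 + 1)r = 3r = 1/30.
Thus r = 1/90 per day.
Proofreader 2 alone: 90 days; Proofreader 1 alone: 45 days.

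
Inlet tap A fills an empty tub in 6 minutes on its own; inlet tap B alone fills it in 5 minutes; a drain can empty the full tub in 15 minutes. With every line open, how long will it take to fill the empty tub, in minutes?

10/3 minutes

Net rate = 1/6 + 1/5 − 1/15 = (5 + 6 − 2)/30 = 9/30 = 3/10 per minute.
Filling time = 1 ÷ (3/10) = 10/3 minutes.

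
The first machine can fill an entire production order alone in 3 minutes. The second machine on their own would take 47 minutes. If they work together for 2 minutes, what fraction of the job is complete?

Combined rate: 1/3 + 1/47 = (47 + 3)/141 = 50/141 per minute.
In 2 minutes they complete 2·50/141 = 100/141 of the job.

100/141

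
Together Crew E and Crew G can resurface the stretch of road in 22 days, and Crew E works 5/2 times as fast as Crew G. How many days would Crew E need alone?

154/5 days

Let Crew G's rate be r; then Crew E's rate is (5/2)r, so together (5/2 + 1)r = (7/2)r = 1/22.
Thus r = 1/77 per day.
Crew G alone: 77 days; Crew E alone: 154/5 days.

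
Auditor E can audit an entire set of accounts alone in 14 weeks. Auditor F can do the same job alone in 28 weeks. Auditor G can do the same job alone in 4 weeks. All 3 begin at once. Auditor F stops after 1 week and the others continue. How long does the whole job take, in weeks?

In the first 1 week the combined rate is 5/14, so 5/14 of the job is done, leaving 9/14.
After Auditor F leaves the rate is 9/28 per week; the remaining 9/14 takes 2 weeks.
Total = 1 + 2 = 3 weeks.

3 weeks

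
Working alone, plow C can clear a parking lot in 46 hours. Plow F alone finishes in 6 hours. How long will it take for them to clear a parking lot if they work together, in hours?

69/13 hours

Combined rate: 1/46 + 1/6 = (3 + 23)/138 = 26/138 = 13/69 per hour.
Time = 1 ÷ (13/69) = 69/13 hours.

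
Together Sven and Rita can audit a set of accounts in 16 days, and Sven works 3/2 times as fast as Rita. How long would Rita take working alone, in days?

Let Rita's rate be r; then Sven's rate is (3/2)r, so together (3/2 + 1)r = (5/2)r = 1/16.
Thus r = 1/40 per day.
Rita alone: 40 days; Sven alone: 80/3 days.

40 days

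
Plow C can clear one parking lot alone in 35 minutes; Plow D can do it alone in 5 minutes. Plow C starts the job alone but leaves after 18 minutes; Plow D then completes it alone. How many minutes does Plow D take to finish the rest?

17/7 minutes

In 18 minutes Plow C does 18/35 of the job, leaving 17/35.
Plow D works at 1/5 per minute, so finishing takes 17/35 ÷ 1/5 = 17/7 minutes.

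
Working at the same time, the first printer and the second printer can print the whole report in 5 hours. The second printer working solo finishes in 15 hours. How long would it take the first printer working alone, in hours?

Combined rate is 1/5 per hour.
Known contribution: 1/15 per hour.
So the first printer's rate is 1/5 − 1/15 = 2/15, meaning 15/2 hours alone.

15/2 hours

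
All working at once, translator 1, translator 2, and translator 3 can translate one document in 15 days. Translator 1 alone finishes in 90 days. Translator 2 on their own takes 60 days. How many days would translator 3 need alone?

Combined rate is 1/15 per day.
Known contribution: 1/90 + 1/60 = (2 + 3)/180 = 5/180 = 1/36 per day.
So translator 3's rate is 1/15 − 1/36 = 7/180, meaning 180/7 days alone.

180/7 days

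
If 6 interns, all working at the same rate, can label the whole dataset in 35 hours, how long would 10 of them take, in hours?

21 hours

Total work is 6·35 = 210 intern-hours.
With 10 interns: 210/10 = 21 hours.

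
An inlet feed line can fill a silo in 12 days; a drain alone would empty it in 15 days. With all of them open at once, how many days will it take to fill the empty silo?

Net rate = 1/12 − 1/15 = (5 − 4)/60 = 1/60 per day.
Filling time = 1 ÷ (1/60) = 60 days.

60 days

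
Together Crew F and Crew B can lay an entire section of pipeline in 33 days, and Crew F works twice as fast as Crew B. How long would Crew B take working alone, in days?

99 days

Let Crew B's rate be r; then Crew F's rate is 2r, so together (2 + 1)r = 3r = 1/33.
Thus r = 1/99 per day.
Crew B alone: 99 days; Crew F alone: 99/2 days.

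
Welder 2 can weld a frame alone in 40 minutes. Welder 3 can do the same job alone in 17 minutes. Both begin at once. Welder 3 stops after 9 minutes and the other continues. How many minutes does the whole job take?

In the first 9 minutes the combined rate is 57/680, so 513/680 of the job is done, leaving 167/680.
After Welder 3 leaves the rate is 1/40 per minute; the remaining 167/680 takes 167/17 minutes.
Total = 9 + 167/17 = 320/17 minutes.

320/17 minutes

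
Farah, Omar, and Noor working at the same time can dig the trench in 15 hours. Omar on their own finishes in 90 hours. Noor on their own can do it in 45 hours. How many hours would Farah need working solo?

30 hours

Combined rate is 1/15 per hour.
Known contribution: 1/90 + 1/45 = (1 + 2)/90 = 3/90 = 1/30 per hour.
So Farah's rate is 1/15 − 1/30 = 1/30, meaning 30 hours alone.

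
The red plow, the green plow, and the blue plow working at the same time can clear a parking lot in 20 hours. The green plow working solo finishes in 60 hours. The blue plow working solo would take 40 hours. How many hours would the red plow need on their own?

120 hours

Combined rate is 1/20 per hour.
Known contribution: 1/60 + 1/40 = (2 + 3)/120 = 5/120 = 1/24 per hour.
So the red plow's rate is 1/20 − 1/24 = 1/120, meaning 120 hours alone.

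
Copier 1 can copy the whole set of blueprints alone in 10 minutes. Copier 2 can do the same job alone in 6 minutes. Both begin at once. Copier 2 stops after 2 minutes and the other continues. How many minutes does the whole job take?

In the first 2 minutes the combined rate is 4/15, so 8/15 of the job is done, leaving 7/15.
After Copier 2 leaves the rate is 1/10 per minute; the remaining 7/15 takes 14/3 minutes.
Total = 2 + 14/3 = 20/3 minutes.

20/3 minutes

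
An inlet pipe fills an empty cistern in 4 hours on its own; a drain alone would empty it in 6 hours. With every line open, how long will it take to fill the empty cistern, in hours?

12 hours

Net rate = 1/4 − 1/6 = (3 − 2)/12 = 1/12 per hour.
Filling time = 1 ÷ (1/12) = 12 hours.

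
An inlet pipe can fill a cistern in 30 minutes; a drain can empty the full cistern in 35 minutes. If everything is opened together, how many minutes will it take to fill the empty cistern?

210 minutes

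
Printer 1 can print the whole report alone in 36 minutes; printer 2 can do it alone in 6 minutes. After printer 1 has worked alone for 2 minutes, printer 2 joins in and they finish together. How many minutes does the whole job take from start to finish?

48/7 minutes

In 2 minutes printer 1 does 2/36 = 1/18 of the job, leaving 17/18.
Printer 1 and printer 2 together work at 7/36 per minute, so finishing takes 17/18 ÷ 7/36 = 34/7 minutes.
Total time = 2 + 34/7 = 48/7 minutes.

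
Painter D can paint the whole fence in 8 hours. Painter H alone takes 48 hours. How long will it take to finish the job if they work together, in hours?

48/7 hours

With two workers the combined time is the product over the sum: 8·48/(8+48) = 384/56 = 48/7 hours.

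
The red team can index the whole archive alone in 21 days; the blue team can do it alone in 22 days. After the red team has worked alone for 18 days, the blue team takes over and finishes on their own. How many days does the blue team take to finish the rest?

22/7 days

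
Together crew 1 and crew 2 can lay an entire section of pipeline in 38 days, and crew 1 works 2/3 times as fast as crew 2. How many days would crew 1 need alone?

Let crew 2's rate be r; then crew 1's rate is (2/3)r, so together (2/3 + 1)r = (5/3)r = 1/38.
Thus r = 3/190 per day.
Crew 2 alone: 190/3 days; crew 1 alone: 95 days.

95 days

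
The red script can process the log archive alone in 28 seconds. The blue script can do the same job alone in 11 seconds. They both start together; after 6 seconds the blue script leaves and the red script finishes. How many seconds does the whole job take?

In the first 6 seconds the combined rate is 39/308, so 117/154 of the job is done, leaving 37/154.
After the blue script leaves the rate is 1/28 per second; the remaining 37/154 takes 74/11 seconds.
Total = 6 + 74/11 = 140/11 seconds.

140/11 seconds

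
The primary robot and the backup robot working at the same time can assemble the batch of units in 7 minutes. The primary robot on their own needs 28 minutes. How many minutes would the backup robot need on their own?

28/3 minutes

Combined rate is 1/7 per minute.
Known contribution: 1/28 per minute.
So the backup robot's rate is 1/7 − 1/28 = 3/28, meaning 28/3 minutes alone.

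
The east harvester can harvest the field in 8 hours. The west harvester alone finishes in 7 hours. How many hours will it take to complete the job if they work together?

Combined rate: 1/8 + 1/7 = (7 + 8)/56 = 15/56 per hour.
Time = 1 ÷ (15/56) = 56/15 hours.

56/15 hours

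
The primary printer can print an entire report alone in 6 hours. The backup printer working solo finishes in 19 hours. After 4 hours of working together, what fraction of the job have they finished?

50/57

Combined rate: 1/6 + 1/19 = (19 + 6)/114 = 25/114 per hour.
In 4 hours they complete 4·25/114 = 50/57 of the job.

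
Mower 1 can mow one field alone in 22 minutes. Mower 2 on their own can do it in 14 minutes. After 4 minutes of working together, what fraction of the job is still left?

Combined rate: 1/22 + 1/14 = (7 + 11)/154 = 18/154 = 9/77 per minute.
In 4 minutes they complete 4·9/77 = 36/77 of the job.
So 41/77 remains.

41/77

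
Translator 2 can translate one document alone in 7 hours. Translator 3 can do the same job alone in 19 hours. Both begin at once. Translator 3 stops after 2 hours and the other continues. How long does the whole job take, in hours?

119/19 hours

In the first 2 hours the combined rate is 26/133, so 52/133 of the job is done, leaving 81/133.
After Translator 3 leaves the rate is 1/7 per hour; the remaining 81/133 takes 81/19 hours.
Total = 2 + 81/19 = 119/19 hours.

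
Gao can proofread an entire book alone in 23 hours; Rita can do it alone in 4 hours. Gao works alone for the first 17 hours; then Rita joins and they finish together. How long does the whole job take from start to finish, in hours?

161/9 hours

In 17 hours Gao does 17/23 of the job, leaving 6/23.
Gao and Rita together work at 27/92 per hour, so finishing takes 6/23 ÷ 27/92 = 8/9 hours.
Total time = 17 + 8/9 = 161/9 hours.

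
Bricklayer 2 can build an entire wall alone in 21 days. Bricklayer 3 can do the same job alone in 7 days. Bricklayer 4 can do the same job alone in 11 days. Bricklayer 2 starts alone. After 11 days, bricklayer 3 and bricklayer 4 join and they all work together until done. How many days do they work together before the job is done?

In the first 11 days bricklayer 2 alone does 11/21 of the job, leaving 10/21.
Once everyone is working, combined rate: 1/21 + 1/7 + 1/11 = (11 + 33 + 21)/231 = 65/231 per day.
Remaining 10/21 at 65/231 per day takes 22/13 days.

22/13 days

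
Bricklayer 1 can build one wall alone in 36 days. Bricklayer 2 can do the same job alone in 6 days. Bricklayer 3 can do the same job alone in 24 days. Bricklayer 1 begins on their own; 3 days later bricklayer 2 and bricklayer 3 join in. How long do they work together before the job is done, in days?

66/17 days

In the first 3 days bricklayer 1 alone does 3/36 = 1/12 of the job, leaving 11/12.
Once everyone is working, combined rate: 1/36 + 1/6 + 1/24 = (2 + 12 + 3)/72 = 17/72 per day.
Remaining 11/12 at 17/72 per day takes 66/17 days.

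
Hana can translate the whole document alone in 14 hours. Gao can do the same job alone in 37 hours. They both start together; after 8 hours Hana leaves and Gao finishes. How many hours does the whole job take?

111/7 hours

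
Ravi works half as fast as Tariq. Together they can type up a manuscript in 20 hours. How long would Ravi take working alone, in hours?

60 hours

Let Tariq's rate be r; then Ravi's rate is (1/2)r, so together (1/2 + 1)r = (3/2)r = 1/20.
Thus r = 1/30 per hour.
Tariq alone: 30 hours; Ravi alone: 60 hours.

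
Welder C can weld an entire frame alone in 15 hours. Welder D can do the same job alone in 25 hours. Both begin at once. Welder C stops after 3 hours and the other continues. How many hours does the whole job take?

20 hours

In the first 3 hours the combined rate is 8/75, so 8/25 of the job is done, leaving 17/25.
After Welder C leaves the rate is 1/25 per hour; the remaining 17/25 takes 17 hours.
Total = 3 + 17 = 20 hours.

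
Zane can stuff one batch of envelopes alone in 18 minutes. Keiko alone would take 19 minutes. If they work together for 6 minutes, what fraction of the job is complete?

Combined rate: 1/18 + 1/19 = (19 + 18)/342 = 37/342 per minute.
In 6 minutes they complete 6·37/342 = 37/57 of the job.

37/57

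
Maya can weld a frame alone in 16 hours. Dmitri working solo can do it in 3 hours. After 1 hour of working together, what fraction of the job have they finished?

19/48

Combined rate: 1/16 + 1/3 = (3 + 16)/48 = 19/48 per hour.
In 1 hour they complete 1·19/48 = 19/48 of the job.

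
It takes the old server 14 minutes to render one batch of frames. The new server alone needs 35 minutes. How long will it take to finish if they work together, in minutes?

10 minutes

Combined rate: 1/14 + 1/35 = (5 + 2)/70 = 7/70 = 1/10 per minute.
Time = 1 ÷ (1/10) = 10 minutes.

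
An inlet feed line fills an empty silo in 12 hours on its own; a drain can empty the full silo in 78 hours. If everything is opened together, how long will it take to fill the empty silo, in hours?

156/11 hours

Net rate = 1/12 − 1/78 = (13 − 2)/156 = 11/156 per hour.
Filling time = 1 ÷ (11/156) = 156/11 hours.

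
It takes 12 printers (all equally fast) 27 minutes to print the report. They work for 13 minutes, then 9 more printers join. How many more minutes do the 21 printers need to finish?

8 minutes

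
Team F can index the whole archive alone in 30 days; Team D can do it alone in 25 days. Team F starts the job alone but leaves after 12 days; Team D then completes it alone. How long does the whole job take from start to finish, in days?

27 days

In 12 days Team F does 12/30 = 2/5 of the job, leaving 3/5.
Team D works at 1/25 per day, so finishing takes 3/5 ÷ 1/25 = 15 days.
Total time = 12 + 15 = 27 days.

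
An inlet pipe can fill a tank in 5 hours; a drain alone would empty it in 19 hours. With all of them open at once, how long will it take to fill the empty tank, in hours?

95/14 hours

Net rate = 1/5 − 1/19 = (19 − 5)/95 = 14/95 per hour.
Filling time = 1 ÷ (14/95) = 95/14 hours.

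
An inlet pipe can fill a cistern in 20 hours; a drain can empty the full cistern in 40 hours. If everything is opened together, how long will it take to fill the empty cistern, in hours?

Net rate = 1/20 − 1/40 = (2 − 1)/40 = 1/40 per hour.
Filling time = 1 ÷ (1/40) = 40 hours.

40 hours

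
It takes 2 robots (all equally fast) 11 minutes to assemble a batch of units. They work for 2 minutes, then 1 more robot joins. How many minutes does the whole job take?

8 minutes

One robot does 1/22 of the job per minute.
After 2 minutes with 2 robots, 2/11 is done (9/11 left).
With 3 robots the rate is 3/22, so the rest takes 9/11 ÷ 3/22 = 6 minutes.
Total = 2 + 6 = 8 minutes.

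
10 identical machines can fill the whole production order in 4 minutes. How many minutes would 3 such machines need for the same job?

40/3 minutes

Total work is 10·4 = 40 machine-minutes.
With 3 machines: 40/3 minutes.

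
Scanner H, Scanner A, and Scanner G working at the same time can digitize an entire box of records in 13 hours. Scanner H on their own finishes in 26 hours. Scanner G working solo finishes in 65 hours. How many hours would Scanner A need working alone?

130/3 hours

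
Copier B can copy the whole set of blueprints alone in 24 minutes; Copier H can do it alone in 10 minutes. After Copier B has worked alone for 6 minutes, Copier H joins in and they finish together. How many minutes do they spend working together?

90/17 minutes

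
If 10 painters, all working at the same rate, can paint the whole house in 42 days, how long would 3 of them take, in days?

140 days

Total work is 10·42 = 420 painter-days.
With 3 painters: 420/3 = 140 days.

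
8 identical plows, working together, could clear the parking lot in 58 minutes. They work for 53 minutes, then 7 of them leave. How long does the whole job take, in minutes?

93 minutes

One plow does 1/464 of the job per minute.
After 53 minutes with 8 plows, 53/58 is done (5/58 left).
With 1 plow the rate is 1/464, so the rest takes 5/58 ÷ 1/464 = 40 minutes.
Total = 53 + 40 = 93 minutes.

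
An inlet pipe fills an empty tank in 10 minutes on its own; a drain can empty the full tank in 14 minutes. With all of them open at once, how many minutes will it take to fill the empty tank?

Net rate = 1/10 − 1/14 = (7 − 5)/70 = 2/70 = 1/35 per minute.
Filling time = 1 ÷ (1/35) = 35 minutes.

35 minutes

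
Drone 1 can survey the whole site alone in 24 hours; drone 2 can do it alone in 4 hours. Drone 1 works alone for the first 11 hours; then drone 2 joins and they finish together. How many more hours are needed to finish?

In 11 hours drone 1 does 11/24 of the job, leaving 13/24.
Drone 1 and drone 2 together work at 7/24 per hour, so finishing takes 13/24 ÷ 7/24 = 13/7 hours.

13/7 hours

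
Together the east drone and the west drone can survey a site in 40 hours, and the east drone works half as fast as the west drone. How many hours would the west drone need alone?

Let the west drone's rate be r; then the east drone's rate is (1/2)r, so together (1/2 + 1)r = (3/2)r = 1/40.
Thus r = 1/60 per hour.
The west drone alone: 60 hours; the east drone alone: 120 hours.

60 hours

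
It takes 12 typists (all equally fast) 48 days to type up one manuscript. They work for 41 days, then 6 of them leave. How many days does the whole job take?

55 days

One typist does 1/576 of the job per day.
After 41 days with 12 typists, 41/48 is done (7/48 left).
With 6 typists the rate is 6/576 = 1/96, so the rest takes 7/48 ÷ 1/96 = 14 days.
Total = 41 + 14 = 55 days.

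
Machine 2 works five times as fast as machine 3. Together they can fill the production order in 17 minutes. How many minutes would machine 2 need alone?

102/5 minutes

Let machine 3's rate be r; then machine 2's rate is 5r, so together (5 + 1)r = 6r = 1/17.
Thus r = 1/102 per minute.
Machine 3 alone: 102 minutes; machine 2 alone: 102/5 minutes.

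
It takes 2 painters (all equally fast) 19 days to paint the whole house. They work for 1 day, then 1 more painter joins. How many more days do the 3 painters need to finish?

12 days

One painter does 1/38 of the job per day.
After 1 day with 2 painters, 1/19 is done (18/19 left).
With 3 painters the rate is 3/38, so the rest takes 18/19 ÷ 3/38 = 12 days.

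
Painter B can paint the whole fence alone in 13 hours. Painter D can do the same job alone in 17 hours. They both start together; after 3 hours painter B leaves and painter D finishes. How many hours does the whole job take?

In the first 3 hours the combined rate is 30/221, so 90/221 of the job is done, leaving 131/221.
After painter B leaves the rate is 1/17 per hour; the remaining 131/221 takes 131/13 hours.
Total = 3 + 131/13 = 170/13 hours.

170/13 hours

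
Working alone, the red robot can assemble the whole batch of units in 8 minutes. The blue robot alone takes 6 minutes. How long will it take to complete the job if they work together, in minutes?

Combined rate: 1/8 + 1/6 = (3 + 4)/24 = 7/24 per minute.
Time = 1 ÷ (7/24) = 24/7 minutes.

24/7 minutes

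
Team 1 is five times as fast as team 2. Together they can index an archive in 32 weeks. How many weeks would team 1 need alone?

Let team 2's rate be r; then team 1's rate is 5r, so together (5 + 1)r = 6r = 1/32.
Thus r = 1/192 per week.
Team 2 alone: 192 weeks; team 1 alone: 192/5 weeks.

192/5 weeks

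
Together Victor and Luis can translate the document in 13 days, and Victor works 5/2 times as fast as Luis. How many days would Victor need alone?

Let Luis's rate be r; then Victor's rate is (5/2)r, so together (5/2 + 1)r = (7/2)r = 1/13.
Thus r = 2/91 per day.
Luis alone: 91/2 days; Victor alone: 91/5 days.

91/5 days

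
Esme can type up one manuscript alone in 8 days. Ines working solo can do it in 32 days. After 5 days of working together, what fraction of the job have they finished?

Combined rate: 1/8 + 1/32 = (4 + 1)/32 = 5/32 per day.
In 5 days they complete 5·5/32 = 25/32 of the job.

25/32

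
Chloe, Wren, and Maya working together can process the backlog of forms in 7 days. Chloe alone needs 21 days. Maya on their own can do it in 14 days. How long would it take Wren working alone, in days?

42 days

Combined rate is 1/7 per day.
Known contribution: 1/21 + 1/14 = (2 + 3)/42 = 5/42 per day.
So Wren's rate is 1/7 − 5/42 = 1/42, meaning 42 days alone.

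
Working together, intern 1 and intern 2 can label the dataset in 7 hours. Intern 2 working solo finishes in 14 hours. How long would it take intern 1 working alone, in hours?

Combined rate is 1/7 per hour.
Known contribution: 1/14 per hour.
So intern 1's rate is 1/7 − 1/14 = 1/14, meaning 14 hours alone.

14 hours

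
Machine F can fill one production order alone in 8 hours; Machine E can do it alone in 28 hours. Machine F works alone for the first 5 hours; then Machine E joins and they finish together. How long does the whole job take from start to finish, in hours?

22/3 hours

In 5 hours Machine F does 5/8 of the job, leaving 3/8.
Machine F and Machine E together work at 9/56 per hour, so finishing takes 3/8 ÷ 9/56 = 7/3 hours.
Total time = 5 + 7/3 = 22/3 hours.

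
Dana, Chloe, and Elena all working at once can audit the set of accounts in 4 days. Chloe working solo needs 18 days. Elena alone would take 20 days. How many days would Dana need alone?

90/13 days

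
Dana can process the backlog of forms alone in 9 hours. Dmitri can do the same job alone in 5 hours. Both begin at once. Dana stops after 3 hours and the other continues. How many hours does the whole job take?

10/3 hours

In the first 3 hours the combined rate is 14/45, so 14/15 of the job is done, leaving 1/15.
After Dana leaves the rate is 1/5 per hour; the remaining 1/15 takes 1/3 hours.
Total = 3 + 1/3 = 10/3 hours.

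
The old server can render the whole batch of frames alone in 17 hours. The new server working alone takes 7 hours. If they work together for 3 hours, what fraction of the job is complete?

72/119

Combined rate: 1/17 + 1/7 = (7 + 17)/119 = 24/119 per hour.
In 3 hours they complete 3·24/119 = 72/119 of the job.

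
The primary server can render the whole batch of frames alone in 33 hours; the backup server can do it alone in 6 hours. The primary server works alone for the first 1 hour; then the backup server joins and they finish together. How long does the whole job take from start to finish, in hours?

In 1 hour the primary server does 1/33 of the job, leaving 32/33.
The primary server and the backup server together work at 13/66 per hour, so finishing takes 32/33 ÷ 13/66 = 64/13 hours.
Total time = 1 + 64/13 = 77/13 hours.

77/13 hours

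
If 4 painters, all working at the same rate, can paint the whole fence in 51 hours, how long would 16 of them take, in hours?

Total work is 4·51 = 204 painter-hours.
With 16 painters: 204/16 = 51/4 hours.

51/4 hours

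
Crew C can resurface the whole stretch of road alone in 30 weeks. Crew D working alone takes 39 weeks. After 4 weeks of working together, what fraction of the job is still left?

149/195

Combined rate: 1/30 + 1/39 = (13 + 10)/390 = 23/390 per week.
In 4 weeks they complete 4·23/390 = 46/195 of the job.
So 149/195 remains.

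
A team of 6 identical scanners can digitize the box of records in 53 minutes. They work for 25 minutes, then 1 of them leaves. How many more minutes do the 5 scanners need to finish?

168/5 minutes

One scanner does 1/318 of the job per minute.
After 25 minutes with 6 scanners, 25/53 is done (28/53 left).
With 5 scanners the rate is 5/318, so the rest takes 28/53 ÷ 5/318 = 168/5 minutes.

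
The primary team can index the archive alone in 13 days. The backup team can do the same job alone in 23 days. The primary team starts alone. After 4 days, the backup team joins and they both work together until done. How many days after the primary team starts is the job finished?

In the first 4 days the primary team alone does 4/13 of the job, leaving 9/13.
Once everyone is working, combined rate: 1/13 + 1/23 = (23 + 13)/299 = 36/299 per day.
Remaining 9/13 at 36/299 per day takes 23/4 days.
Total from the start = 4 + 23/4 = 39/4 days.

39/4 days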